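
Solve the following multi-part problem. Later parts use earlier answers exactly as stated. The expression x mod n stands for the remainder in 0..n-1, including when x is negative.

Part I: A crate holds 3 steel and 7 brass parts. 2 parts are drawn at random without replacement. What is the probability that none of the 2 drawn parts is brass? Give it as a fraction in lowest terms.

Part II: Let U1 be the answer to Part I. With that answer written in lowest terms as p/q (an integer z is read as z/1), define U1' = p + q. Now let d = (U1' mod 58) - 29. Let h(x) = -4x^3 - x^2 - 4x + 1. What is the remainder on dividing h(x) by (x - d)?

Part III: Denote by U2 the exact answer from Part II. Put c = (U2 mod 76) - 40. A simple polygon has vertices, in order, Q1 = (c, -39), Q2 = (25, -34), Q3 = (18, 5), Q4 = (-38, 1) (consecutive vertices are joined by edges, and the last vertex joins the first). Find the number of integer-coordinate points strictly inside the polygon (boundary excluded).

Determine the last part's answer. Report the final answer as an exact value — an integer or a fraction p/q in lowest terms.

2258

Part I: total draws C(10,2) = 45; favorable C(3,2) = 3; P = 1/15; answer 1/15
Part II: U1 = 1/15; threaded value p + q = 16; d = -13; remainder = value at the root: -4*(-13)^3 - 1*(-13)^2 - 4*(-13)^1 + 1 = (8788) + (-169) + (52) + (1) = 8672; answer 8672
Part III: U2 = 8672; c = -32; cross terms: (-32*-34 - 25*-39)=2063, (25*5 - 18*-34)=737, (18*1 - -38*5)=208, (-38*-39 - -32*1)=1514; twice the area = |4522| = 4522; area = 2261; boundary points = 1 + 1 + 4 + 2 = 8; strictly interior points = area - boundary/2 + 1 = 2258; answer 2258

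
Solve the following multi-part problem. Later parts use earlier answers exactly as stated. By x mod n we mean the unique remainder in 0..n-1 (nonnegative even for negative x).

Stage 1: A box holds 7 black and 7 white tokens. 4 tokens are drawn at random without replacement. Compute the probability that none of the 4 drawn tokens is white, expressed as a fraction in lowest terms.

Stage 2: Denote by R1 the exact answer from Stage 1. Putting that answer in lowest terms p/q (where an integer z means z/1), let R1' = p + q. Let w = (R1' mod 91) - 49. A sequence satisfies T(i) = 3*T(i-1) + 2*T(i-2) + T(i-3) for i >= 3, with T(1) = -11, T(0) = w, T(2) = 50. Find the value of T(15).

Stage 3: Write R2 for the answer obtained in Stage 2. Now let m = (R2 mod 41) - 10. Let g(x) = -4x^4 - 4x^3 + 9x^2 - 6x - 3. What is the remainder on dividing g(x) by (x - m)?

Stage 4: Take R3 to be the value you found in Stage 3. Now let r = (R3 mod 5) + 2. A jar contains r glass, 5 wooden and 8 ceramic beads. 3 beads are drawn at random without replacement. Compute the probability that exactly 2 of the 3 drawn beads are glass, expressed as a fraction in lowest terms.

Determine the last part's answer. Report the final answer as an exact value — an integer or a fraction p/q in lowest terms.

1/35

Stage 1: total draws C(14,4) = 1001; favorable C(7,4) = 35; P = 5/143; answer 5/143
Stage 2: R1 = 5/143; threaded value p + q = 148; w = 8; T(3) = 3*(50) + 2*(-11) + 1*(8) = 136; iterating: T(3)=136, T(4)=497, T(5)=1813, T(6)=6569, T(7)=23830, T(8)=86441, T(9)=313552, T(10)=1137368, T(11)=4125649, T(12)=14965235, T(13)=54284371, T(14)=196909232, T(15)=714261673; answer 714261673
Stage 3: R2 = 714261673; m = 7; remainder = value at the root: -4*(7)^4 - 4*(7)^3 + 9*(7)^2 - 6*(7)^1 - 3 = (-9604) + (-1372) + (441) + (-42) + (-3) = -10580; answer -10580
Stage 4: R3 = -10580; r = 2; total draws C(15,3) = 455; favorable C(2,2)*C(13,1) = 13; P = 1/35; answer 1/35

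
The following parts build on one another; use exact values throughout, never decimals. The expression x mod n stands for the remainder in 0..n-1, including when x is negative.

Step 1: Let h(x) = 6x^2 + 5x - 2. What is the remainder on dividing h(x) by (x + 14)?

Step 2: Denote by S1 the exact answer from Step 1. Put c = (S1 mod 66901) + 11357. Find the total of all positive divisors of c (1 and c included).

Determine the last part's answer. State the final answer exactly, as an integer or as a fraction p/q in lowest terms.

13212

Step 1: remainder = value at the root: 6*(-14)^2 + 5*(-14)^1 - 2 = (1176) + (-70) + (-2) = 1104; answer 1104
Step 2: S1 = 1104; c = 12461; 12461 = 17 * 733; sigma = (1 + 17) * (1 + 733) = 18 * 734 = 13212; answer 13212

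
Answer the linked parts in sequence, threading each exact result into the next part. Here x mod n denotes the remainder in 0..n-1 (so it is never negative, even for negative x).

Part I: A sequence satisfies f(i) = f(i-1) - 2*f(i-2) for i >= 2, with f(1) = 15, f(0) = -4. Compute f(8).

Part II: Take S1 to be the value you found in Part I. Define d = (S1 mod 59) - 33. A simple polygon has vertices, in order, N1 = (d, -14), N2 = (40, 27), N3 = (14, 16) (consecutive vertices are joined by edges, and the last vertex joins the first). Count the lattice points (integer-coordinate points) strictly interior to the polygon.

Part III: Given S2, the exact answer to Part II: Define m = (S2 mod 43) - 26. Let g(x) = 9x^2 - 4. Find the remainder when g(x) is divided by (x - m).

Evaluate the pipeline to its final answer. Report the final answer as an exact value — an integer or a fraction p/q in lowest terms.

Part I: f(2) = 1*(15) - 2*(-4) = 23; iterating: f(2)=23, f(3)=-7, f(4)=-53, f(5)=-39, f(6)=67, f(7)=145, f(8)=11; answer 11
Part II: S1 = 11; d = -22; cross terms: (-22*27 - 40*-14)=-34, (40*16 - 14*27)=262, (14*-14 - -22*16)=156; twice the area = |384| = 384; area = 192; boundary points = 1 + 1 + 6 = 8; strictly interior points = area - boundary/2 + 1 = 189; answer 189
Part III: S2 = 189; m = -9; remainder = value at the root: 9*(-9)^2 - 4 = (729) + (-4) = 725; answer 725

725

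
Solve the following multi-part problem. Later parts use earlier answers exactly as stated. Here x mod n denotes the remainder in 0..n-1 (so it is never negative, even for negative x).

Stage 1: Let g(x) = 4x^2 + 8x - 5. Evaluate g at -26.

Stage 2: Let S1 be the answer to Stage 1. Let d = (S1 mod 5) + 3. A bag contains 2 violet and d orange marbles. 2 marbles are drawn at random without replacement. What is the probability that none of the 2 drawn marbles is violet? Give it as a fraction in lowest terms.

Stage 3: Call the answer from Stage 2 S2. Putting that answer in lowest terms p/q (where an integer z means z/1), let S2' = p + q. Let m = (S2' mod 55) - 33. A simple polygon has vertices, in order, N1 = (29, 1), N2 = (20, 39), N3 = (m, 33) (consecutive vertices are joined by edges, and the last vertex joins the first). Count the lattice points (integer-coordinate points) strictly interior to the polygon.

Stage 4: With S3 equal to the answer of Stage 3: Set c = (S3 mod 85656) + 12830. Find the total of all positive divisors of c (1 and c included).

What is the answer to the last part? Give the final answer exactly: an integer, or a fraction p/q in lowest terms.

Stage 1: 4*(-26)^2 + 8*(-26)^1 - 5 = (2704) + (-208) + (-5) = 2491; answer 2491
Stage 2: S1 = 2491; d = 4; total draws C(6,2) = 15; favorable C(4,2) = 6; P = 2/5; answer 2/5
Stage 3: S2 = 2/5; threaded value p + q = 7; m = -26; cross terms: (29*39 - 20*1)=1111, (20*33 - -26*39)=1674, (-26*1 - 29*33)=-983; twice the area = |1802| = 1802; area = 901; boundary points = 1 + 2 + 1 = 4; strictly interior points = area - boundary/2 + 1 = 900; answer 900
Stage 4: S3 = 900; c = 13730; 13730 = 2 * 5 * 1373; sigma = (1 + 2) * (1 + 5) * (1 + 1373) = 3 * 6 * 1374 = 24732; answer 24732

24732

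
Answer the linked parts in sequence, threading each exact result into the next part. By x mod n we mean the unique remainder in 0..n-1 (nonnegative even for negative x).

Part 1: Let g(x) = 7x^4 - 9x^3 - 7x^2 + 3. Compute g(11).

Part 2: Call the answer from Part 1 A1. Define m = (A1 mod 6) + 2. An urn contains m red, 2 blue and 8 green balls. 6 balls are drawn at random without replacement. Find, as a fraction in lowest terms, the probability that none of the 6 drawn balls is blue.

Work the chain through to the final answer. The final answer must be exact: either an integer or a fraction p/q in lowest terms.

Part 1: 7*(11)^4 - 9*(11)^3 - 7*(11)^2 + 3 = (102487) + (-11979) + (-847) + (3) = 89664; answer 89664
Part 2: A1 = 89664; m = 2; total draws C(12,6) = 924; favorable C(10,6) = 210; P = 5/22; answer 5/22

5/22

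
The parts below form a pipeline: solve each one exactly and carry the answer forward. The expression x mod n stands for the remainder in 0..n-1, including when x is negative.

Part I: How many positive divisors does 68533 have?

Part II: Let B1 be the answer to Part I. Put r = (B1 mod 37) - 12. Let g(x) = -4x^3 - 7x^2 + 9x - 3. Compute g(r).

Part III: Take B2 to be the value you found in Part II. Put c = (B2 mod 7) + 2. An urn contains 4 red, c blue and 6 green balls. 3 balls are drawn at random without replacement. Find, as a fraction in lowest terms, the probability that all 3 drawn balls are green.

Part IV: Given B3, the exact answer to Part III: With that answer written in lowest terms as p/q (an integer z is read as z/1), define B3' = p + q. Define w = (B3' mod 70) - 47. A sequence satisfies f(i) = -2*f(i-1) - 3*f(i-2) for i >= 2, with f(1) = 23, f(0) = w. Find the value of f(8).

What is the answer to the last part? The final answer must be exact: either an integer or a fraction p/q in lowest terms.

-2146

Part I: 68533 = 19 * 3607; number of divisors = (1+1) * (1+1) = 4; answer 4
Part II: B1 = 4; r = -8; -4*(-8)^3 - 7*(-8)^2 + 9*(-8)^1 - 3 = (2048) + (-448) + (-72) + (-3) = 1525; answer 1525
Part III: B2 = 1525; c = 8; total draws C(18,3) = 816; favorable C(6,3) = 20; P = 5/204; answer 5/204
Part IV: B3 = 5/204; threaded value p + q = 209; w = 22; f(2) = -2*(23) - 3*(22) = -112; iterating: f(2)=-112, f(3)=155, f(4)=26, f(5)=-517, f(6)=956, f(7)=-361, f(8)=-2146; answer -2146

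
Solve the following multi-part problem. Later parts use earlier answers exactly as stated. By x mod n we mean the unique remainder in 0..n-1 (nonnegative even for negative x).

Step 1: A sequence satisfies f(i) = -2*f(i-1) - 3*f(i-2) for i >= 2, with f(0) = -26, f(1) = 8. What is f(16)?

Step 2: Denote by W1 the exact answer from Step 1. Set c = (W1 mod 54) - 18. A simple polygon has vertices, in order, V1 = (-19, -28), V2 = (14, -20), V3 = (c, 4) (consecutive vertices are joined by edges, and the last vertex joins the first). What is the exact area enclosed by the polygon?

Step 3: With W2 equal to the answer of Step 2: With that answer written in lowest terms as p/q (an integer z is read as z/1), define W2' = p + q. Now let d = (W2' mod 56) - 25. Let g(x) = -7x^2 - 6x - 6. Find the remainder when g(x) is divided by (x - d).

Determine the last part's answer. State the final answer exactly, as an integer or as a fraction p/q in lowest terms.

Step 1: f(2) = -2*(8) - 3*(-26) = 62; iterating: f(2)=62, f(3)=-148, f(4)=110, f(5)=224, f(6)=-778, f(7)=884, f(8)=566, f(9)=-3784, f(10)=5870, f(11)=-388, f(12)=-16834, f(13)=34832, f(14)=-19162, f(15)=-66172, f(16)=189830; answer 189830
Step 2: W1 = 189830; c = 2; cross terms: (-19*-20 - 14*-28)=772, (14*4 - 2*-20)=96, (2*-28 - -19*4)=20; twice the area = |888| = 888; area = 444; answer 444
Step 3: W2 = 444; threaded value p + q = 445; d = 28; remainder = value at the root: -7*(28)^2 - 6*(28)^1 - 6 = (-5488) + (-168) + (-6) = -5662; answer -5662

-5662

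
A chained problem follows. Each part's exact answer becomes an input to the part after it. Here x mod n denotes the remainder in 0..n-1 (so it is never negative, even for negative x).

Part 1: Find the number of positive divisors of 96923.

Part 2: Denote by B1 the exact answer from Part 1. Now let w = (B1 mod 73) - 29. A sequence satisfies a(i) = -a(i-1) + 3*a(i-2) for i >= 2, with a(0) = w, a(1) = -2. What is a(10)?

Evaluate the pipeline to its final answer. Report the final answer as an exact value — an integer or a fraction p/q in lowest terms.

Part 1: 96923 = 103 * 941; number of divisors = (1+1) * (1+1) = 4; answer 4
Part 2: B1 = 4; w = -25; a(2) = -1*(-2) + 3*(-25) = -73; iterating: a(2)=-73, a(3)=67, a(4)=-286, a(5)=487, a(6)=-1345, a(7)=2806, a(8)=-6841, a(9)=15259, a(10)=-35782; answer -35782

-35782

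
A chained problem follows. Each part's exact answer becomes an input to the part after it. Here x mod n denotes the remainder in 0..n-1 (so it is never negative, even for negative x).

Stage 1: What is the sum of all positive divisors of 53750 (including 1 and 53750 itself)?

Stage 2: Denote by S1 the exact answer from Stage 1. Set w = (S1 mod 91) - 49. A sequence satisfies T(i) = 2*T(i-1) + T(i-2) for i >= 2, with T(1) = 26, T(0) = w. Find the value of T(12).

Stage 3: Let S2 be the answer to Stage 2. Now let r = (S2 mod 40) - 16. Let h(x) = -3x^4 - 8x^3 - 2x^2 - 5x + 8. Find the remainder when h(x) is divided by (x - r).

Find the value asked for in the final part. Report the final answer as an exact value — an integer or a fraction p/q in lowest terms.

-892

Stage 1: 53750 = 2 * 5^4 * 43; sigma = (1 + 2) * (1 + 5 + 25 + 125 + 625) * (1 + 43) = 3 * 781 * 44 = 103092; answer 103092
Stage 2: S1 = 103092; w = 31; T(2) = 2*(26) + 1*(31) = 83; iterating: T(2)=83, T(3)=192, T(4)=467, T(5)=1126, T(6)=2719, T(7)=6564, T(8)=15847, T(9)=38258, T(10)=92363, T(11)=222984, T(12)=538331; answer 538331
Stage 3: S2 = 538331; r = -5; remainder = value at the root: -3*(-5)^4 - 8*(-5)^3 - 2*(-5)^2 - 5*(-5)^1 + 8 = (-1875) + (1000) + (-50) + (25) + (8) = -892; answer -892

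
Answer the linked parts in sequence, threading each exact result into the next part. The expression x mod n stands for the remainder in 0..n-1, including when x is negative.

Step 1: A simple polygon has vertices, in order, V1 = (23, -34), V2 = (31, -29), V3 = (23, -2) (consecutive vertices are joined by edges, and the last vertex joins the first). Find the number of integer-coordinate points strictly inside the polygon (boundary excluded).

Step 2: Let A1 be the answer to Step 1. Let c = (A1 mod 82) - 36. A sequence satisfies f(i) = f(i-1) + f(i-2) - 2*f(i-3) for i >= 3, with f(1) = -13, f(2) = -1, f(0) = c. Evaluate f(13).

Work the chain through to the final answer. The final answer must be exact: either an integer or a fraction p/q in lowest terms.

-189

Step 1: cross terms: (23*-29 - 31*-34)=387, (31*-2 - 23*-29)=605, (23*-34 - 23*-2)=-736; twice the area = |256| = 256; area = 128; boundary points = 1 + 1 + 32 = 34; strictly interior points = area - boundary/2 + 1 = 112; answer 112
Step 2: A1 = 112; c = -6; f(3) = 1*(-1) + 1*(-13) - 2*(-6) = -2; iterating: f(3)=-2, f(4)=23, f(5)=23, f(6)=50, f(7)=27, f(8)=31, f(9)=-42, f(10)=-65, f(11)=-169, f(12)=-150, f(13)=-189; answer -189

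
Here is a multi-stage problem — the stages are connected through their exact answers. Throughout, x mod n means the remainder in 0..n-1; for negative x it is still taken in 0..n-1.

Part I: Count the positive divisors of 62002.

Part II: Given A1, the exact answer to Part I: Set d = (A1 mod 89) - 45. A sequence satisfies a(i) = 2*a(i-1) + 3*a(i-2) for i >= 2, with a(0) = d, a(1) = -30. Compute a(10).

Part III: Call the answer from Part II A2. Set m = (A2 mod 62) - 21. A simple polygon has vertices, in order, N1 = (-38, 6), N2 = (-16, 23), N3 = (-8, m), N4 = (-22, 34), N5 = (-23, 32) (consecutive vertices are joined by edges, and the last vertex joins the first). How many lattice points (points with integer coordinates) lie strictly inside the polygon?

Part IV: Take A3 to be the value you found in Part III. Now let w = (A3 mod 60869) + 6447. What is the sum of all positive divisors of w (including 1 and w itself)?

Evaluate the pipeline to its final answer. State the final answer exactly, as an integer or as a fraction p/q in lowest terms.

Part I: 62002 = 2 * 29 * 1069; number of divisors = (1+1) * (1+1) * (1+1) = 8; answer 8
Part II: A1 = 8; d = -37; a(2) = 2*(-30) + 3*(-37) = -171; iterating: a(2)=-171, a(3)=-432, a(4)=-1377, a(5)=-4050, a(6)=-12231, a(7)=-36612, a(8)=-109917, a(9)=-329670, a(10)=-989091; answer -989091
Part III: A2 = -989091; m = 36; cross terms: (-38*23 - -16*6)=-778, (-16*36 - -8*23)=-392, (-8*34 - -22*36)=520, (-22*32 - -23*34)=78, (-23*6 - -38*32)=1078; twice the area = |506| = 506; area = 253; boundary points = 1 + 1 + 2 + 1 + 1 = 6; strictly interior points = area - boundary/2 + 1 = 251; answer 251
Part IV: A3 = 251; w = 6698; 6698 = 2 * 17 * 197; sigma = (1 + 2) * (1 + 17) * (1 + 197) = 3 * 18 * 198 = 10692; answer 10692

10692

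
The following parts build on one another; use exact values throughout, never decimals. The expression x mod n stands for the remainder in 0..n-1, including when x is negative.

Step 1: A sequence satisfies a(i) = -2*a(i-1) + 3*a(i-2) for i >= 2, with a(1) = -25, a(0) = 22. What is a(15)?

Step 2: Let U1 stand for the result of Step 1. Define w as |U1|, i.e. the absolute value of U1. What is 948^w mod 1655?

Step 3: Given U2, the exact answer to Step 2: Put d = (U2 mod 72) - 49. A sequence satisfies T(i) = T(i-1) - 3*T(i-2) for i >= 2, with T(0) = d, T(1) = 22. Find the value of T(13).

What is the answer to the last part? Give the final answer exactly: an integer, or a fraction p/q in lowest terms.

-4058

Step 1: a(2) = -2*(-25) + 3*(22) = 116; iterating: a(2)=116, a(3)=-307, a(4)=962, a(5)=-2845, a(6)=8576, a(7)=-25687, a(8)=77102, a(9)=-231265, a(10)=693836, a(11)=-2081467, a(12)=6244442, a(13)=-18733285, a(14)=56199896, a(15)=-168599647; answer -168599647
Step 2: U1 = -168599647; w = 168599647; squarings mod 1655: 948^1=948, 948^2=39, 948^4=1521, 948^8=1406, 948^16=766, 948^32=886, 948^64=526, 948^128=291, 948^256=276, 948^512=46, 948^1024=461, 948^2048=681, 948^4096=361, 948^8192=1231, 948^16384=1036, 948^32768=856, 948^65536=1226, 948^131072=336, 948^262144=356, 948^524288=956, 948^1048576=376, 948^2097152=701, 948^4194304=1521, 948^8388608=1406, 948^16777216=766, 948^33554432=886, 948^67108864=526, 948^134217728=291; 948^168599647 = 948^1 * 948^2 * 948^4 * 948^8 * 948^16 * 948^64 * 948^8192 * 948^32768 * 948^262144 * 948^524288 * 948^33554432 * 948^134217728 = 822 (mod 1655); answer 822
Step 3: U2 = 822; d = -19; T(2) = 1*(22) - 3*(-19) = 79; iterating: T(2)=79, T(3)=13, T(4)=-224, T(5)=-263, T(6)=409, T(7)=1198, T(8)=-29, T(9)=-3623, T(10)=-3536, T(11)=7333, T(12)=17941, T(13)=-4058; answer -4058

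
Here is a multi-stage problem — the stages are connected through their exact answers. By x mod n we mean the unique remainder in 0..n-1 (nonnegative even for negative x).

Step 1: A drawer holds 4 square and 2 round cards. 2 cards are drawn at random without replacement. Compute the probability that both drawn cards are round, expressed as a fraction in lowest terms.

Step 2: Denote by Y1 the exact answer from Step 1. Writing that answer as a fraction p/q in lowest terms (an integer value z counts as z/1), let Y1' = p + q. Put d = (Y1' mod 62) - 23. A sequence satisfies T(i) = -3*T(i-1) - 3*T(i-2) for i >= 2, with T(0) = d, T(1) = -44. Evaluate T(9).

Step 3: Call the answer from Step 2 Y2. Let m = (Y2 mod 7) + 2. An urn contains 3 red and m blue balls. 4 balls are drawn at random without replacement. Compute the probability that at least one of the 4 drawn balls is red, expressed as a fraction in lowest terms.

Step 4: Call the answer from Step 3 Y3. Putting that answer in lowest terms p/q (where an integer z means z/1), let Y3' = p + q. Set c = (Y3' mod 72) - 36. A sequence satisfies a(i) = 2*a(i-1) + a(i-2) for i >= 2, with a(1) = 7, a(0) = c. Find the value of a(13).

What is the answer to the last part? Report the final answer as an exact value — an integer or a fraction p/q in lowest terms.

Step 1: total draws C(6,2) = 15; favorable C(2,2) = 1; P = 1/15; answer 1/15
Step 2: Y1 = 1/15; threaded value p + q = 16; d = -7; T(2) = -3*(-44) - 3*(-7) = 153; iterating: T(2)=153, T(3)=-327, T(4)=522, T(5)=-585, T(6)=189, T(7)=1188, T(8)=-4131, T(9)=8829; answer 8829
Step 3: Y2 = 8829; m = 4; total draws C(7,4) = 35; complement C(4,4) = 1; favorable 35 - 1 = 34; P = 34/35; answer 34/35
Step 4: Y3 = 34/35; threaded value p + q = 69; c = 33; a(2) = 2*(7) + 1*(33) = 47; iterating: a(2)=47, a(3)=101, a(4)=249, a(5)=599, a(6)=1447, a(7)=3493, a(8)=8433, a(9)=20359, a(10)=49151, a(11)=118661, a(12)=286473, a(13)=691607; answer 691607

691607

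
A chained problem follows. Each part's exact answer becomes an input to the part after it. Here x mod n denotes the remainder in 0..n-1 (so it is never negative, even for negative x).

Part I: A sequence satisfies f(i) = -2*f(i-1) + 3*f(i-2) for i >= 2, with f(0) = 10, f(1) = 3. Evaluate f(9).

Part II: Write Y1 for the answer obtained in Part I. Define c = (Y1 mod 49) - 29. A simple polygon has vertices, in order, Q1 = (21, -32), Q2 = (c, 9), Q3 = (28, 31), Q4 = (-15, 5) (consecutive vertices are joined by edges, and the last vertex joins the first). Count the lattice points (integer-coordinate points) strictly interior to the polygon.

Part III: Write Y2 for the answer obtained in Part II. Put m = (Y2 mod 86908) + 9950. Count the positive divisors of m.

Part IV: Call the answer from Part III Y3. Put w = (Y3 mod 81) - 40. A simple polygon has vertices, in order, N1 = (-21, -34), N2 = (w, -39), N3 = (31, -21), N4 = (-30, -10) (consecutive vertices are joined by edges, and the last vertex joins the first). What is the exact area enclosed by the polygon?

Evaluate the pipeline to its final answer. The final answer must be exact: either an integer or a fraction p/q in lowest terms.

Part I: f(2) = -2*(3) + 3*(10) = 24; iterating: f(2)=24, f(3)=-39, f(4)=150, f(5)=-417, f(6)=1284, f(7)=-3819, f(8)=11490, f(9)=-34437; answer -34437
Part II: Y1 = -34437; c = -19; cross terms: (21*9 - -19*-32)=-419, (-19*31 - 28*9)=-841, (28*5 - -15*31)=605, (-15*-32 - 21*5)=375; twice the area = |-280| = 280; area = 140; boundary points = 1 + 1 + 1 + 1 = 4; strictly interior points = area - boundary/2 + 1 = 139; answer 139
Part III: Y2 = 139; m = 10089; 10089 = 3^2 * 19 * 59; number of divisors = (2+1) * (1+1) * (1+1) = 12; answer 12
Part IV: Y3 = 12; w = -28; cross terms: (-21*-39 - -28*-34)=-133, (-28*-21 - 31*-39)=1797, (31*-10 - -30*-21)=-940, (-30*-34 - -21*-10)=810; twice the area = |1534| = 1534; area = 767; answer 767

767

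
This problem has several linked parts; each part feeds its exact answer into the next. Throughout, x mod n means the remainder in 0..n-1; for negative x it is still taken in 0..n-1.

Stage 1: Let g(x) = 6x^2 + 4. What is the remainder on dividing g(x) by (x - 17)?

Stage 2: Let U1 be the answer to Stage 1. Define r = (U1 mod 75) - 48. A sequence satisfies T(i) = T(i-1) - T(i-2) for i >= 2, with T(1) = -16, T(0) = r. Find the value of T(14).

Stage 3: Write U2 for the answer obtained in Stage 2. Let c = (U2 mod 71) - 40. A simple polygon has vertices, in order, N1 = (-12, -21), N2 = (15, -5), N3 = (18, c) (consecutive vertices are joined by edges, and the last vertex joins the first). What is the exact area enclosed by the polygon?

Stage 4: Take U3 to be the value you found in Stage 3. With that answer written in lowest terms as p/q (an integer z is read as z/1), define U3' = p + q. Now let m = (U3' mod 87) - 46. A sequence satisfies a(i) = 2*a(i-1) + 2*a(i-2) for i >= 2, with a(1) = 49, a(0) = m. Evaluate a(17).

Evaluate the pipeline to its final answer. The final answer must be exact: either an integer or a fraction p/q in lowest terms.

Stage 1: remainder = value at the root: 6*(17)^2 + 4 = (1734) + (4) = 1738; answer 1738
Stage 2: U1 = 1738; r = -35; T(2) = 1*(-16) - 1*(-35) = 19; iterating: T(2)=19, T(3)=35, T(4)=16, T(5)=-19, T(6)=-35, T(7)=-16, T(8)=19, T(9)=35, T(10)=16, T(11)=-19, T(12)=-35, T(13)=-16, T(14)=19; answer 19
Stage 3: U2 = 19; c = -21; cross terms: (-12*-5 - 15*-21)=375, (15*-21 - 18*-5)=-225, (18*-21 - -12*-21)=-630; twice the area = |-480| = 480; area = 240; answer 240
Stage 4: U3 = 240; threaded value p + q = 241; m = 21; a(2) = 2*(49) + 2*(21) = 140; iterating: a(2)=140, a(3)=378, a(4)=1036, a(5)=2828, a(6)=7728, a(7)=21112, a(8)=57680, a(9)=157584, a(10)=430528, a(11)=1176224, a(12)=3213504, a(13)=8779456, a(14)=23985920, a(15)=65530752, a(16)=179033344, a(17)=489128192; answer 489128192

489128192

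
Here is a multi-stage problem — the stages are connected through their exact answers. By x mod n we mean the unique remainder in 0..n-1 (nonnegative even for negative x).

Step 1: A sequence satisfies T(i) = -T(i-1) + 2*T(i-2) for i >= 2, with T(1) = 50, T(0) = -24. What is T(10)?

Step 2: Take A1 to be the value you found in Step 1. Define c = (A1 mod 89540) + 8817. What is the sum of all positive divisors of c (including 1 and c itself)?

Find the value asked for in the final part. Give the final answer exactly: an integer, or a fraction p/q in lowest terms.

78736

Step 1: T(2) = -1*(50) + 2*(-24) = -98; iterating: T(2)=-98, T(3)=198, T(4)=-394, T(5)=790, T(6)=-1578, T(7)=3158, T(8)=-6314, T(9)=12630, T(10)=-25258; answer -25258
Step 2: A1 = -25258; c = 73099; 73099 = 13 * 5623; sigma = (1 + 13) * (1 + 5623) = 14 * 5624 = 78736; answer 78736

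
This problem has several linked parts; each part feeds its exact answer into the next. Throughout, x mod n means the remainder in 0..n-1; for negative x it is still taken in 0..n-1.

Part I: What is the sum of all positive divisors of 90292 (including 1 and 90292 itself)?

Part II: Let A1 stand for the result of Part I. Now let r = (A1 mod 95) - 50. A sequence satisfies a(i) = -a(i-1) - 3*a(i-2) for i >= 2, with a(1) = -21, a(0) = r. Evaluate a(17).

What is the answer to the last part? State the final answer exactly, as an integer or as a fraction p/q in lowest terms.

Part I: 90292 = 2^2 * 22573; sigma = (1 + 2 + 4) * (1 + 22573) = 7 * 22574 = 158018; answer 158018
Part II: A1 = 158018; r = -17; a(2) = -1*(-21) - 3*(-17) = 72; iterating: a(2)=72, a(3)=-9, a(4)=-207, a(5)=234, a(6)=387, a(7)=-1089, a(8)=-72, a(9)=3339, a(10)=-3123, a(11)=-6894, a(12)=16263, a(13)=4419, a(14)=-53208, a(15)=39951, a(16)=119673, a(17)=-239526; answer -239526

-239526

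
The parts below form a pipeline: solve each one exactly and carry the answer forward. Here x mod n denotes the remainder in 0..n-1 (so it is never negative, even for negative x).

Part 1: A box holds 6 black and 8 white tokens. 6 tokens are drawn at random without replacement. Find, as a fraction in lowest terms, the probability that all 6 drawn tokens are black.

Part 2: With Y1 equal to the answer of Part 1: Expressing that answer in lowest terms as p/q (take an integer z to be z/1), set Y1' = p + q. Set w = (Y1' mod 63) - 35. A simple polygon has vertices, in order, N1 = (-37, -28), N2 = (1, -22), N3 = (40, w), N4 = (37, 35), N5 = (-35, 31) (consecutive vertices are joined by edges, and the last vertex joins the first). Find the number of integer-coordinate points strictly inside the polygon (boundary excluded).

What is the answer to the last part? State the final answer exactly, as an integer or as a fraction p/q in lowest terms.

3661

Part 1: total draws C(14,6) = 3003; favorable C(6,6) = 1; P = 1/3003; answer 1/3003
Part 2: Y1 = 1/3003; threaded value p + q = 3004; w = 8; cross terms: (-37*-22 - 1*-28)=842, (1*8 - 40*-22)=888, (40*35 - 37*8)=1104, (37*31 - -35*35)=2372, (-35*-28 - -37*31)=2127; twice the area = |7333| = 7333; area = 7333/2; boundary points = 2 + 3 + 3 + 4 + 1 = 13; strictly interior points = area - boundary/2 + 1 = 3661; answer 3661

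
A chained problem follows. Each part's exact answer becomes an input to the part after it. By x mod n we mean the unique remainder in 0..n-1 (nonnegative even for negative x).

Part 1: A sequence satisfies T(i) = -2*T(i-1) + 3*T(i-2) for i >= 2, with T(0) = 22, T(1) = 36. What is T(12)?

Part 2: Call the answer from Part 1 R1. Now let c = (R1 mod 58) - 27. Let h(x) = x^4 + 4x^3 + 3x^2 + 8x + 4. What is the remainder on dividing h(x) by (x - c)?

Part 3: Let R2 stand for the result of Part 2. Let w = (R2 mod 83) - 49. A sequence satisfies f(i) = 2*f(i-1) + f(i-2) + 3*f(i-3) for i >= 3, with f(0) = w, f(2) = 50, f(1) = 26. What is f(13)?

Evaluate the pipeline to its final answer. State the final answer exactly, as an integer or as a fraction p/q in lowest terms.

1776211

Part 1: T(2) = -2*(36) + 3*(22) = -6; iterating: T(2)=-6, T(3)=120, T(4)=-258, T(5)=876, T(6)=-2526, T(7)=7680, T(8)=-22938, T(9)=68916, T(10)=-206646, T(11)=620040, T(12)=-1860018; answer -1860018
Part 2: R1 = -1860018; c = 15; remainder = value at the root: 1*(15)^4 + 4*(15)^3 + 3*(15)^2 + 8*(15)^1 + 4 = (50625) + (13500) + (675) + (120) + (4) = 64924; answer 64924
Part 3: R2 = 64924; w = -31; f(3) = 2*(50) + 1*(26) + 3*(-31) = 33; iterating: f(3)=33, f(4)=194, f(5)=571, f(6)=1435, f(7)=4023, f(8)=11194, f(9)=30716, f(10)=84695, f(11)=233688, f(12)=644219, f(13)=1776211; answer 1776211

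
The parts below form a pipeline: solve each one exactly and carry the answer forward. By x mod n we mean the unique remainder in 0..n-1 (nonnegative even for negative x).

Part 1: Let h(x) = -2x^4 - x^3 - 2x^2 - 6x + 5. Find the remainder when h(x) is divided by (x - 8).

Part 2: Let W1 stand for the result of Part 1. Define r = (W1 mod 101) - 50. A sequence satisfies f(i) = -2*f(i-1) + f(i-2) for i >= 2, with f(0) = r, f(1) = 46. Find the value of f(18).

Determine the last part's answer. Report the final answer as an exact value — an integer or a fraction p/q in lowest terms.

Part 1: remainder = value at the root: -2*(8)^4 - 1*(8)^3 - 2*(8)^2 - 6*(8)^1 + 5 = (-8192) + (-512) + (-128) + (-48) + (5) = -8875; answer -8875
Part 2: W1 = -8875; r = -37; f(2) = -2*(46) + 1*(-37) = -129; iterating: f(2)=-129, f(3)=304, f(4)=-737, f(5)=1778, f(6)=-4293, f(7)=10364, f(8)=-25021, f(9)=60406, f(10)=-145833, f(11)=352072, f(12)=-849977, f(13)=2052026, f(14)=-4954029, f(15)=11960084, f(16)=-28874197, f(17)=69708478, f(18)=-168291153; answer -168291153

-168291153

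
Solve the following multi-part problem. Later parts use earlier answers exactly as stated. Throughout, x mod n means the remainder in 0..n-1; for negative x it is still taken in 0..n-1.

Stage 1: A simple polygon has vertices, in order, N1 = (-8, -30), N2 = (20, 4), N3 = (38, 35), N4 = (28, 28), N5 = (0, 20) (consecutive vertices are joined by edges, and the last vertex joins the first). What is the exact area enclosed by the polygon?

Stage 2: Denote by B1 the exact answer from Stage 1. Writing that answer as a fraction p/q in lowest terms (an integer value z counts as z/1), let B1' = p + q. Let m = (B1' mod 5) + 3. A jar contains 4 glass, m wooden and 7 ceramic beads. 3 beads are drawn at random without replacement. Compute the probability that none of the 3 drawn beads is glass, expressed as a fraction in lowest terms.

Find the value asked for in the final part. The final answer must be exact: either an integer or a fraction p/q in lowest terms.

33/91

Stage 1: cross terms: (-8*4 - 20*-30)=568, (20*35 - 38*4)=548, (38*28 - 28*35)=84, (28*20 - 0*28)=560, (0*-30 - -8*20)=160; twice the area = |1920| = 1920; area = 960; answer 960
Stage 2: B1 = 960; threaded value p + q = 961; m = 4; total draws C(15,3) = 455; favorable C(11,3) = 165; P = 33/91; answer 33/91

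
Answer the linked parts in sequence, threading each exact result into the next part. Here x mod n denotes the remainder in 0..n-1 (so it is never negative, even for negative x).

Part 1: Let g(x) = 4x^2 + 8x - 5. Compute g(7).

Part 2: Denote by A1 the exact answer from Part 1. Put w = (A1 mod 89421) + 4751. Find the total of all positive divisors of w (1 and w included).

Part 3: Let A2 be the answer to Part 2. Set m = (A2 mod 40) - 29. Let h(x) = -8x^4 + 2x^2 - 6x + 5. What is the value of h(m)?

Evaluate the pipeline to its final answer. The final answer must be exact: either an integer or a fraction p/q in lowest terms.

-643

Part 1: 4*(7)^2 + 8*(7)^1 - 5 = (196) + (56) + (-5) = 247; answer 247
Part 2: A1 = 247; w = 4998; 4998 = 2 * 3 * 7^2 * 17; sigma = (1 + 2) * (1 + 3) * (1 + 7 + 49) * (1 + 17) = 3 * 4 * 57 * 18 = 12312; answer 12312
Part 3: A2 = 12312; m = 3; -8*(3)^4 + 2*(3)^2 - 6*(3)^1 + 5 = (-648) + (18) + (-18) + (5) = -643; answer -643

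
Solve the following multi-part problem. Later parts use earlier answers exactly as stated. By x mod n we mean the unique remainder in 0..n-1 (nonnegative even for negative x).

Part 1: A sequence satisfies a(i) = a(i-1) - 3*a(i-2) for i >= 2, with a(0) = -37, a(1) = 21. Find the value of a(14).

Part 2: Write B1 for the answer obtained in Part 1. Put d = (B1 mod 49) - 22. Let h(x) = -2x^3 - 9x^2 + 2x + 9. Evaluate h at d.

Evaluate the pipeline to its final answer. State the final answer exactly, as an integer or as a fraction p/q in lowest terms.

-2871

Part 1: a(2) = 1*(21) - 3*(-37) = 132; iterating: a(2)=132, a(3)=69, a(4)=-327, a(5)=-534, a(6)=447, a(7)=2049, a(8)=708, a(9)=-5439, a(10)=-7563, a(11)=8754, a(12)=31443, a(13)=5181, a(14)=-89148; answer -89148
Part 2: B1 = -89148; d = 10; -2*(10)^3 - 9*(10)^2 + 2*(10)^1 + 9 = (-2000) + (-900) + (20) + (9) = -2871; answer -2871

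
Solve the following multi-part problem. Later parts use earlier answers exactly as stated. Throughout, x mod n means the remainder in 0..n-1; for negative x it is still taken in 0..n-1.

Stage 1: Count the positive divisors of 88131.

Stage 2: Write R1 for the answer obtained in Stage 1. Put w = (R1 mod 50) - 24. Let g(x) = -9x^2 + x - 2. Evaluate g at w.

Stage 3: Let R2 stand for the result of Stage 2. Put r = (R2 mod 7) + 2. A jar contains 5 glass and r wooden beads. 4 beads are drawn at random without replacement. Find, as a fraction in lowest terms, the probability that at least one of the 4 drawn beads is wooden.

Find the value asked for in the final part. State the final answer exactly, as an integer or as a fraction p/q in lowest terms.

121/126

Stage 1: 88131 = 3 * 29 * 1013; number of divisors = (1+1) * (1+1) * (1+1) = 8; answer 8
Stage 2: R1 = 8; w = -16; -9*(-16)^2 + 1*(-16)^1 - 2 = (-2304) + (-16) + (-2) = -2322; answer -2322
Stage 3: R2 = -2322; r = 4; total draws C(9,4) = 126; complement C(5,4) = 5; favorable 126 - 5 = 121; P = 121/126; answer 121/126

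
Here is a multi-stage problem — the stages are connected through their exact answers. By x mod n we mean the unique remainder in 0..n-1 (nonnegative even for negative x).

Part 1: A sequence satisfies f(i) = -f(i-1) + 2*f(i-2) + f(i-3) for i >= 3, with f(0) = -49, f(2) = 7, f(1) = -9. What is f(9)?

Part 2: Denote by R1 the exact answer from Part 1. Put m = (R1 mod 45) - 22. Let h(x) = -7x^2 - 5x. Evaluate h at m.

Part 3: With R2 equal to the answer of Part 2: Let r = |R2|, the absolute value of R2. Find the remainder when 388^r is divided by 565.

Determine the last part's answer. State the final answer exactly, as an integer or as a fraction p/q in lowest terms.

Part 1: f(3) = -1*(7) + 2*(-9) + 1*(-49) = -74; iterating: f(3)=-74, f(4)=79, f(5)=-220, f(6)=304, f(7)=-665, f(8)=1053, f(9)=-2079; answer -2079
Part 2: R1 = -2079; m = 14; -7*(14)^2 - 5*(14)^1 = (-1372) + (-70) = -1442; answer -1442
Part 3: R2 = -1442; r = 1442; squarings mod 565: 388^1=388, 388^2=254, 388^4=106, 388^8=501, 388^16=141, 388^32=106, 388^64=501, 388^128=141, 388^256=106, 388^512=501, 388^1024=141; 388^1442 = 388^2 * 388^32 * 388^128 * 388^256 * 388^1024 = 114 (mod 565); answer 114

114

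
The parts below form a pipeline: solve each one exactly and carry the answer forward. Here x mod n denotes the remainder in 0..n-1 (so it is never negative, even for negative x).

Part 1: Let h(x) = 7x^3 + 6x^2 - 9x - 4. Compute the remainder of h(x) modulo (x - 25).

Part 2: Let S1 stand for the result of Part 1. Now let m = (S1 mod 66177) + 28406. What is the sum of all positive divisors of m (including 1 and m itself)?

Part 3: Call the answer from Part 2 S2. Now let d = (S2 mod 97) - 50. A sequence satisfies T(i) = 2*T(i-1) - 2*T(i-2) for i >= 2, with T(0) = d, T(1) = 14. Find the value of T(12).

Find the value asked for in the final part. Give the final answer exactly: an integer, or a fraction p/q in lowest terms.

2176

Part 1: remainder = value at the root: 7*(25)^3 + 6*(25)^2 - 9*(25)^1 - 4 = (109375) + (3750) + (-225) + (-4) = 112896; answer 112896
Part 2: S1 = 112896; m = 75125; 75125 = 5^3 * 601; sigma = (1 + 5 + 25 + 125) * (1 + 601) = 156 * 602 = 93912; answer 93912
Part 3: S2 = 93912; d = -34; T(2) = 2*(14) - 2*(-34) = 96; iterating: T(2)=96, T(3)=164, T(4)=136, T(5)=-56, T(6)=-384, T(7)=-656, T(8)=-544, T(9)=224, T(10)=1536, T(11)=2624, T(12)=2176; answer 2176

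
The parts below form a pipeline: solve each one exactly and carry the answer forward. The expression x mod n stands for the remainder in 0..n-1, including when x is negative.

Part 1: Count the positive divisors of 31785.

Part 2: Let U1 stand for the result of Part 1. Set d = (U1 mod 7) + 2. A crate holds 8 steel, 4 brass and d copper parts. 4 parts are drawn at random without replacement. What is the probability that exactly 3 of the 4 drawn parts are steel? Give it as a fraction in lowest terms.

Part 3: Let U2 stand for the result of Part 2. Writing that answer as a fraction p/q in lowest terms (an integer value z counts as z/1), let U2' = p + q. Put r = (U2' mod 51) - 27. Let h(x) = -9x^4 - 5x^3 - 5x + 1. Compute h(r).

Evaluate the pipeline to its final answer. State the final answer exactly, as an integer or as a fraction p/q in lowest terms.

-878

Part 1: 31785 = 3 * 5 * 13 * 163; number of divisors = (1+1) * (1+1) * (1+1) * (1+1) = 16; answer 16
Part 2: U1 = 16; d = 4; total draws C(16,4) = 1820; favorable C(8,3)*C(8,1) = 448; P = 16/65; answer 16/65
Part 3: U2 = 16/65; threaded value p + q = 81; r = 3; -9*(3)^4 - 5*(3)^3 - 5*(3)^1 + 1 = (-729) + (-135) + (-15) + (1) = -878; answer -878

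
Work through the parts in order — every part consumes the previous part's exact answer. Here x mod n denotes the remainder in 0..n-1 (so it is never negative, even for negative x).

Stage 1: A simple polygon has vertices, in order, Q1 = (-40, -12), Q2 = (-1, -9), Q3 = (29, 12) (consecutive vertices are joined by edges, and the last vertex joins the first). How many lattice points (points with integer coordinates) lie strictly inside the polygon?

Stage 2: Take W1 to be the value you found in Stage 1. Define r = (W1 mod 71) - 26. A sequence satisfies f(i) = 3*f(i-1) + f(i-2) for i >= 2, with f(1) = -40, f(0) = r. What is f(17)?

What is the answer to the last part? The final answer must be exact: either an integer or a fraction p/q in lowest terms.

-8457737020

Stage 1: cross terms: (-40*-9 - -1*-12)=348, (-1*12 - 29*-9)=249, (29*-12 - -40*12)=132; twice the area = |729| = 729; area = 729/2; boundary points = 3 + 3 + 3 = 9; strictly interior points = area - boundary/2 + 1 = 361; answer 361
Stage 2: W1 = 361; r = -20; f(2) = 3*(-40) + 1*(-20) = -140; iterating: f(2)=-140, f(3)=-460, f(4)=-1520, f(5)=-5020, f(6)=-16580, f(7)=-54760, f(8)=-180860, f(9)=-597340, f(10)=-1972880, f(11)=-6515980, f(12)=-21520820, f(13)=-71078440, f(14)=-234756140, f(15)=-775346860, f(16)=-2560796720, f(17)=-8457737020; answer -8457737020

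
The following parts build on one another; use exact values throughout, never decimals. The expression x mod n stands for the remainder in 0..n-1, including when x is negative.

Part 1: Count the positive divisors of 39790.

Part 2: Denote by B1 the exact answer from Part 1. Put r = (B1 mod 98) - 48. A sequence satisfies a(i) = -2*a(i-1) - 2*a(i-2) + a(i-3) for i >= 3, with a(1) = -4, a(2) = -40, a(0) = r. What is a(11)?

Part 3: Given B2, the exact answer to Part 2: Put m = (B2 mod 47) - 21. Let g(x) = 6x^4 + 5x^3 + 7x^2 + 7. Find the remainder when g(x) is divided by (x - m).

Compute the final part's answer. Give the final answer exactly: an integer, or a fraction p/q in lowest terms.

Part 1: 39790 = 2 * 5 * 23 * 173; number of divisors = (1+1) * (1+1) * (1+1) * (1+1) = 16; answer 16
Part 2: B1 = 16; r = -32; a(3) = -2*(-40) - 2*(-4) + 1*(-32) = 56; iterating: a(3)=56, a(4)=-36, a(5)=-80, a(6)=288, a(7)=-452, a(8)=248, a(9)=696, a(10)=-2340, a(11)=3536; answer 3536
Part 3: B2 = 3536; m = -10; remainder = value at the root: 6*(-10)^4 + 5*(-10)^3 + 7*(-10)^2 + 7 = (60000) + (-5000) + (700) + (7) = 55707; answer 55707

55707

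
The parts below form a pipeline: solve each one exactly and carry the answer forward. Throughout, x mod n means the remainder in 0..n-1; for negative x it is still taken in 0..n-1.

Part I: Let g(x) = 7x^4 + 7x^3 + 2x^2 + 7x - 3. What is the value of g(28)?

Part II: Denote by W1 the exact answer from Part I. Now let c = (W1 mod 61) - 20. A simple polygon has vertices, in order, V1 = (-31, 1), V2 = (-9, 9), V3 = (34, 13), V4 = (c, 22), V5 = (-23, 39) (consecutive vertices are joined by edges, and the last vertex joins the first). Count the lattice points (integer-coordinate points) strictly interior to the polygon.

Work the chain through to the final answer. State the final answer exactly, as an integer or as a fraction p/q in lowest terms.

Part I: 7*(28)^4 + 7*(28)^3 + 2*(28)^2 + 7*(28)^1 - 3 = (4302592) + (153664) + (1568) + (196) + (-3) = 4458017; answer 4458017
Part II: W1 = 4458017; c = -5; cross terms: (-31*9 - -9*1)=-270, (-9*13 - 34*9)=-423, (34*22 - -5*13)=813, (-5*39 - -23*22)=311, (-23*1 - -31*39)=1186; twice the area = |1617| = 1617; area = 1617/2; boundary points = 2 + 1 + 3 + 1 + 2 = 9; strictly interior points = area - boundary/2 + 1 = 805; answer 805

805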